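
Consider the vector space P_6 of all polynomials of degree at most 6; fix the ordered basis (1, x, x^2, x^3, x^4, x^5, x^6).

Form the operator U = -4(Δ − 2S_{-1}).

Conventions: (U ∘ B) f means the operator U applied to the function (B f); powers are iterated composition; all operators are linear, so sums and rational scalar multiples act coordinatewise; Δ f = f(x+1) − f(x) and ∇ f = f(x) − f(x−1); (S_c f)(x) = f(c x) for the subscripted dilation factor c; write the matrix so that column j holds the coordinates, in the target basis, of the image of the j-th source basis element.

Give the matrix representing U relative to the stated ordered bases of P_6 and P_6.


the matrix is [[8, -4, -4, -4, -4, -4, -4]; [0, -8, -8, -12, -16, -20, -24]; [0, 0, 8, -12, -24, -40, -60]; [0, 0, 0, -8, -16, -40, -80]; [0, 0, 0, 0, 8, -20, -60]; [0, 0, 0, 0, 0, -8, -24]; [0, 0, 0, 0, 0, 0, 8]] (rows listed top to bottom)

image of 1: 8
image of x: -8x - 4
image of x^2: 8x^2 - 8x - 4
image of x^3: -8x^3 - 12x^2 - 12x - 4
image of x^4: 8x^4 - 16x^3 - 24x^2 - 16x - 4
image of x^5: -8x^5 - 20x^4 - 40x^3 - 40x^2 - 20x - 4
image of x^6: 8x^6 - 24x^5 - 60x^4 - 80x^3 - 60x^2 - 24x - 4
each image's coordinates form column j of the matrix


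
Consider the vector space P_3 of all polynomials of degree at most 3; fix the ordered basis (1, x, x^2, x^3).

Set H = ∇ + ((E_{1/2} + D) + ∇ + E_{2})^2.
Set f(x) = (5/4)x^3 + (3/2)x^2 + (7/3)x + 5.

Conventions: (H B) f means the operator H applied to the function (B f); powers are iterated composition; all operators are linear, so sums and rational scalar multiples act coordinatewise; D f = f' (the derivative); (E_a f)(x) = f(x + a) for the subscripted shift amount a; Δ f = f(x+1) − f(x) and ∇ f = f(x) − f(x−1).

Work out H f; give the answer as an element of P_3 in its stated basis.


the result is g(x) = 5x^3 + (309/4)x^2 + (6317/24)x + 14383/48

∇ f = (15/4)x^2 - (3/4)x + 25/12
E_{1/2} f = (5/4)x^3 + (27/8)x^2 + (229/48)x + 643/96
D f = (15/4)x^2 + 3x + 7/3
(E_{1/2} + D) f = (5/4)x^3 + (57/8)x^2 + (373/48)x + 289/32
∇ f = (15/4)x^2 - (3/4)x + 25/12
E_{2} f = (5/4)x^3 + 9x^2 + (70/3)x + 77/3
((E_{1/2} + D) + ∇ + E_{2}) f = (5/2)x^3 + (159/8)x^2 + (1457/48)x + 1177/32
E_{1/2} ((E_{1/2} + D) + ∇ + E_{2}) f = (5/2)x^3 + (189/8)x^2 + (2501/48)x + 5495/96
D ((E_{1/2} + D) + ∇ + E_{2}) f = (15/2)x^2 + (159/4)x + 1457/48
(E_{1/2} + D) ((E_{1/2} + D) + ∇ + E_{2}) f = (5/2)x^3 + (249/8)x^2 + (4409/48)x + 2803/32
∇ ((E_{1/2} + D) + ∇ + E_{2}) f = (15/2)x^2 + (129/4)x + 623/48
E_{2} ((E_{1/2} + D) + ∇ + E_{2}) f = (5/2)x^3 + (279/8)x^2 + (6713/48)x + 18911/96
((E_{1/2} + D) + ∇ + E_{2}) ((E_{1/2} + D) + ∇ + E_{2}) f = 5x^3 + (147/2)x^2 + (6335/24)x + 4761/16
(∇ + ((E_{1/2} + D) + ∇ + E_{2})^2) f = 5x^3 + (309/4)x^2 + (6317/24)x + 14383/48


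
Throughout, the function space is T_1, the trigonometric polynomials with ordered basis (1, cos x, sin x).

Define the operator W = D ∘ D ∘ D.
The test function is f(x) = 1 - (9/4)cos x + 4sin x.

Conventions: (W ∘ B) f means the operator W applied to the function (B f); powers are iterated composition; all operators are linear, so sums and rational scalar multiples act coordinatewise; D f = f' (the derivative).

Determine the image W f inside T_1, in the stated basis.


the result is g(x) = -4cos x - (9/4)sin x

D f = 4cos x + (9/4)sin x
D D f = (9/4)cos x - 4sin x
D D D f = -4cos x - (9/4)sin x


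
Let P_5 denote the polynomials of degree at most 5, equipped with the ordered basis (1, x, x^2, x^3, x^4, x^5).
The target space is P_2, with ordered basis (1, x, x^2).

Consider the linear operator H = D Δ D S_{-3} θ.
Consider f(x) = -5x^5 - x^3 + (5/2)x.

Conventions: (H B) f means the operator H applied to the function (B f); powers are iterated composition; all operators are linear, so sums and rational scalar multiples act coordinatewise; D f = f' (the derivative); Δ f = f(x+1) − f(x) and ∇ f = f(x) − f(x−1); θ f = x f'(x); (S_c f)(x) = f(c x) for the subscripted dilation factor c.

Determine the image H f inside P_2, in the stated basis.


θ f = -25x^5 - 3x^3 + (5/2)x
S_{-3} θ f = 6075x^5 + 81x^3 - (15/2)x
D S_{-3} θ f = 30375x^4 + 243x^2 - 15/2
Δ (D S_{-3}) θ f = 121500x^3 + 182250x^2 + 121986x + 30618
D Δ (D S_{-3}) θ f = 364500x^2 + 364500x + 121986

g(x) = 364500x^2 + 364500x + 121986


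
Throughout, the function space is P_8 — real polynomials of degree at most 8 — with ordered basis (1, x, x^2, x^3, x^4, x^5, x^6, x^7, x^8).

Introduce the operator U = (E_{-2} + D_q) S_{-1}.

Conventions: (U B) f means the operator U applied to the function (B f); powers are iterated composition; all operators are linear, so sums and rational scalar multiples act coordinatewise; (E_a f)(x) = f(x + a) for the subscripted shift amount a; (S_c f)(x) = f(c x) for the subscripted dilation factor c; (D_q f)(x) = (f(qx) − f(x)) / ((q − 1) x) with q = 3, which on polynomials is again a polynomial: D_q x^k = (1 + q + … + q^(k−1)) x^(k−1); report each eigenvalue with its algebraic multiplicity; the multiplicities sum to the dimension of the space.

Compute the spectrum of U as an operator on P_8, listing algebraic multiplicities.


image of 1: 1
image of x: -x + 1
image of x^2: x^2 + 4
image of x^3: -x^3 - 7x^2 - 12x + 8
image of x^4: x^4 + 32x^3 + 24x^2 - 32x + 16
image of x^5: -x^5 - 111x^4 - 40x^3 + 80x^2 - 80x + 32
image of x^6: x^6 + 352x^5 + 60x^4 - 160x^3 + 240x^2 - 192x + 64
image of x^7: -x^7 - 1079x^6 - 84x^5 + 280x^4 - 560x^3 + 672x^2 - 448x + 128
image of x^8: x^8 + 3264x^7 + 112x^6 - 448x^5 + 1120x^4 - 1792x^3 + 1792x^2 - 1024x + 256
the matrix is upper triangular; its diagonal is (1, -1, 1, -1, 1, -1, 1, -1, 1)
for a triangular matrix the eigenvalues are the diagonal entries, with algebraic multiplicity their repetition count

λ = -1 (multiplicity 4), λ = 1 (multiplicity 5)


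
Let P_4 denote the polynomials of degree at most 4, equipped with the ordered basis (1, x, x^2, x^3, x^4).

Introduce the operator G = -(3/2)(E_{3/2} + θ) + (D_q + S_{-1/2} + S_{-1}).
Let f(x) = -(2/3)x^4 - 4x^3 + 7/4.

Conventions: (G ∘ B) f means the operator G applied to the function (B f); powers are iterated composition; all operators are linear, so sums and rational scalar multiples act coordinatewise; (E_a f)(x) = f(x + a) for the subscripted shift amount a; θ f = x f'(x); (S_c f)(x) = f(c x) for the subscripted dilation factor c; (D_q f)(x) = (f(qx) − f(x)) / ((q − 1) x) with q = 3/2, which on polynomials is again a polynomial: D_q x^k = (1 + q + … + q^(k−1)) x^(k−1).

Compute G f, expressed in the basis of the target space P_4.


the result is g(x) = (103/24)x^4 + (349/12)x^3 + (43/2)x^2 + 54x + 419/16

E_{3/2} f = -(2/3)x^4 - 8x^3 - 27x^2 - 36x - 121/8
θ f = -(8/3)x^4 - 12x^3
(E_{3/2} + θ) f = -(10/3)x^4 - 20x^3 - 27x^2 - 36x - 121/8
(-(3/2)(E_{3/2} + θ)) f = 5x^4 + 30x^3 + (81/2)x^2 + 54x + 363/16
D_q f = -(65/12)x^3 - 19x^2
S_{-1/2} f = -(1/24)x^4 + (1/2)x^3 + 7/4
S_{-1} f = -(2/3)x^4 + 4x^3 + 7/4
(D_q + S_{-1/2} + S_{-1}) f = -(17/24)x^4 - (11/12)x^3 - 19x^2 + 7/2
(-(3/2)(E_{3/2} + θ) + (D_q + S_{-1/2} + S_{-1})) f = (103/24)x^4 + (349/12)x^3 + (43/2)x^2 + 54x + 419/16


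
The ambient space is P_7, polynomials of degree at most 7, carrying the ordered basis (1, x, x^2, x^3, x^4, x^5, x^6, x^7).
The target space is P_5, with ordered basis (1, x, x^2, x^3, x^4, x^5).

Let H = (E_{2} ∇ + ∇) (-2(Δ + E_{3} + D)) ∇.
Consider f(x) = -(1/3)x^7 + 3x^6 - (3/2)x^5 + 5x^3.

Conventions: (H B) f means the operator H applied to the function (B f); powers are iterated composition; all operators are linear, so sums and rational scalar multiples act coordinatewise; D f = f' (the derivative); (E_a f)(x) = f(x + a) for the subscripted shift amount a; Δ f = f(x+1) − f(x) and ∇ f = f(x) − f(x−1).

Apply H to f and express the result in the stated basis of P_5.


the result is g(x) = 56x^5 + 1040x^4 - (2480/3)x^3 + 3160x^2 - (55444/3)x - 47260/3

∇ f = -(7/3)x^6 + 25x^5 - (385/6)x^4 + (260/3)x^3 - 52x^2 + (77/6)x + 1/6
Δ ∇ f = -14x^5 + 90x^4 - (160/3)x^3 + 90x^2 + (31/3)x + 6
E_{3} ∇ f = -(7/3)x^6 - 17x^5 - (25/6)x^4 + (920/3)x^3 + 1178x^2 + (11003/6)x + 6523/6
D ∇ f = -14x^5 + 125x^4 - (770/3)x^3 + 260x^2 - 104x + 77/6
(Δ + E_{3} + D) ∇ f = -(7/3)x^6 - 45x^5 + (1265/6)x^4 - (10/3)x^3 + 1528x^2 + (10441/6)x + 1106
(-2(Δ + E_{3} + D)) ∇ f = (14/3)x^6 + 90x^5 - (1265/3)x^4 + (20/3)x^3 - 3056x^2 - (10441/3)x - 2212
∇ (-2(Δ + E_{3} + D)) ∇ f = 28x^5 + 380x^4 - (7480/3)x^3 + 3380x^2 - (24722/3)x + 268/3
E_{2} ∇ (-2(Δ + E_{3} + D)) ∇ f = 28x^5 + 660x^4 + (5000/3)x^3 - 220x^2 - (30722/3)x - 47528/3
∇ (-2(Δ + E_{3} + D)) ∇ f = 28x^5 + 380x^4 - (7480/3)x^3 + 3380x^2 - (24722/3)x + 268/3
(E_{2} ∇ + ∇) (-2(Δ + E_{3} + D)) ∇ f = 56x^5 + 1040x^4 - (2480/3)x^3 + 3160x^2 - (55444/3)x - 47260/3


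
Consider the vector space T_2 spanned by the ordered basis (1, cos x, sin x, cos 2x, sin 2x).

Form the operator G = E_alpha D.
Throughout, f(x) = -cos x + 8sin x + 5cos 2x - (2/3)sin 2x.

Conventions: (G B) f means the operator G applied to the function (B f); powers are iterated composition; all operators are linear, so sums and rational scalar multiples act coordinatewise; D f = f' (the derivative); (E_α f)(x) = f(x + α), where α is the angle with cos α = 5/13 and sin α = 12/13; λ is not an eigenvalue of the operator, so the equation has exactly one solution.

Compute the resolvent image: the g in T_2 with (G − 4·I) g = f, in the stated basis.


write g with unknown coordinates in the stated basis and equate coefficients in (G − 4·I) g = f
solving from the highest basis element down gives g = (24/317)cos x - (517/317)sin x - (3554/3975)cos 2x - (869/7950)sin 2x
check: G g = -(221/317)cos x + (468/317)sin x + (5659/3975)cos 2x - (4388/3975)sin 2x
so G g − 4·g = -cos x + 8sin x + 5cos 2x - (2/3)sin 2x = f ✓

g(x) = (24/317)cos x - (517/317)sin x - (3554/3975)cos 2x - (869/7950)sin 2x


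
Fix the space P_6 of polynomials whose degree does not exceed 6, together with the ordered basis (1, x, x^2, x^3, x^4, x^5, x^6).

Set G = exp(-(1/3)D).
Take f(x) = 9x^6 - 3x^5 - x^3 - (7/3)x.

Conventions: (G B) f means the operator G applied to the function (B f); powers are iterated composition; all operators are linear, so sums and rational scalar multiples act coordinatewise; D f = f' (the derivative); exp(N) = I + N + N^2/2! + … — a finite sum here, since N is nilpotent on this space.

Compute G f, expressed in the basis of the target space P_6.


order-1 term: -18x^5 + 5x^4 + x^2 + 7/9
order-2 term: 15x^4 - (10/3)x^3 - (1/3)x
order-3 term: -(20/3)x^3 + (10/9)x^2 + 1/27
order-4 term: (5/3)x^2 - (5/27)x
order-5 term: -(2/9)x + 1/81
order-6 term: 1/81
the series for exp(-(1/3)D) f terminates at order 6
exp(-(1/3)D) f = 9x^6 - 21x^5 + 20x^4 - 11x^3 + (34/9)x^2 - (83/27)x + 68/81

g(x) = 9x^6 - 21x^5 + 20x^4 - 11x^3 + (34/9)x^2 - (83/27)x + 68/81


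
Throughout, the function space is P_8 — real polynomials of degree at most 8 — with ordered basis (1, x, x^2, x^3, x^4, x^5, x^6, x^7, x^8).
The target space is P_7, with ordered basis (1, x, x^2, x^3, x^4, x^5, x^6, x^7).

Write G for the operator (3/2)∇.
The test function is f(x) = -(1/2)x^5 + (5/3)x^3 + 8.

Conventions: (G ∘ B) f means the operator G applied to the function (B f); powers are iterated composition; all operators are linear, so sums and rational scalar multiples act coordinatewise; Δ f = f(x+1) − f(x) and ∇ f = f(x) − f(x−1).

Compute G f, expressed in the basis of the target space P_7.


∇ f = -(5/2)x^4 + 5x^3 - (5/2)x + 7/6
((3/2)∇) f = -(15/4)x^4 + (15/2)x^3 - (15/4)x + 7/4

the result is g(x) = -(15/4)x^4 + (15/2)x^3 - (15/4)x + 7/4


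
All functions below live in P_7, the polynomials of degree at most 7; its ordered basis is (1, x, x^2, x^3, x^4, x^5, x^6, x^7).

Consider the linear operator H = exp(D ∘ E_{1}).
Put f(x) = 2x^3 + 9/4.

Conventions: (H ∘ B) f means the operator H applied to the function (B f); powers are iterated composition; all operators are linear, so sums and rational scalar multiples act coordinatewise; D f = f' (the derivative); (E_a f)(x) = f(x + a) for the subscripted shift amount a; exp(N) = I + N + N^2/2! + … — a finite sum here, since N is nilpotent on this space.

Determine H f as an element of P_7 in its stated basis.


order-1 term: 6x^2 + 12x + 6
order-2 term: 6x + 12
order-3 term: 2
the series for exp(D ∘ E_{1}) f terminates at order 3
exp(D ∘ E_{1}) f = 2x^3 + 6x^2 + 18x + 89/4

the image equals g(x) = 2x^3 + 6x^2 + 18x + 89/4


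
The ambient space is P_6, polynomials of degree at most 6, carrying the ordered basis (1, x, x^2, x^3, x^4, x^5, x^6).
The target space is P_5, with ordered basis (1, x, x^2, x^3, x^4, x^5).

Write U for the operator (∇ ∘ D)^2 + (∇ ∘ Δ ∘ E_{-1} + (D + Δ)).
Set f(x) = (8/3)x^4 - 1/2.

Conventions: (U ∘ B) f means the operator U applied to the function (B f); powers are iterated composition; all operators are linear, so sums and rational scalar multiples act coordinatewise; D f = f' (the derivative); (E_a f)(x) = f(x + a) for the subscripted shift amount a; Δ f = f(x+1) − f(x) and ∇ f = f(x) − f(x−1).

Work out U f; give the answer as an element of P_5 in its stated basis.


the result is g(x) = (64/3)x^3 + 48x^2 - (160/3)x + 104

D f = (32/3)x^3
∇ D f = 32x^2 - 32x + 32/3
D (∇ ∘ D) f = 64x - 32
∇ D (∇ ∘ D) f = 64
E_{-1} f = (8/3)x^4 - (32/3)x^3 + 16x^2 - (32/3)x + 13/6
Δ E_{-1} f = (32/3)x^3 - 16x^2 + (32/3)x - 8/3
∇ Δ E_{-1} f = 32x^2 - 64x + 112/3
D f = (32/3)x^3
Δ f = (32/3)x^3 + 16x^2 + (32/3)x + 8/3
(D + Δ) f = (64/3)x^3 + 16x^2 + (32/3)x + 8/3
(∇ ∘ Δ ∘ E_{-1} + (D + Δ)) f = (64/3)x^3 + 48x^2 - (160/3)x + 40
((∇ ∘ D)^2 + (∇ ∘ Δ ∘ E_{-1} + (D + Δ))) f = (64/3)x^3 + 48x^2 - (160/3)x + 104


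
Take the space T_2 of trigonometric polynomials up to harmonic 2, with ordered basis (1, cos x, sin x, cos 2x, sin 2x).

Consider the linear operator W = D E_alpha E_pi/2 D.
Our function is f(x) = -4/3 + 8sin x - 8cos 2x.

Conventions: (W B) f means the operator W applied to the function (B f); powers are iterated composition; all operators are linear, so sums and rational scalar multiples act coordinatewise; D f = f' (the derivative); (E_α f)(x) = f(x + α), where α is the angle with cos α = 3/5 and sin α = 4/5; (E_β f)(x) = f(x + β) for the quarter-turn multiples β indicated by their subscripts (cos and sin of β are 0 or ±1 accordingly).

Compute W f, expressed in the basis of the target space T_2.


D f = 8cos x + 16sin 2x
E_pi/2 D f = -8sin x - 16sin 2x
E_alpha (E_pi/2 D) f = -(32/5)cos x - (24/5)sin x - (384/25)cos 2x + (112/25)sin 2x
D E_alpha (E_pi/2 D) f = -(24/5)cos x + (32/5)sin x + (224/25)cos 2x + (768/25)sin 2x

the result is g(x) = -(24/5)cos x + (32/5)sin x + (224/25)cos 2x + (768/25)sin 2x


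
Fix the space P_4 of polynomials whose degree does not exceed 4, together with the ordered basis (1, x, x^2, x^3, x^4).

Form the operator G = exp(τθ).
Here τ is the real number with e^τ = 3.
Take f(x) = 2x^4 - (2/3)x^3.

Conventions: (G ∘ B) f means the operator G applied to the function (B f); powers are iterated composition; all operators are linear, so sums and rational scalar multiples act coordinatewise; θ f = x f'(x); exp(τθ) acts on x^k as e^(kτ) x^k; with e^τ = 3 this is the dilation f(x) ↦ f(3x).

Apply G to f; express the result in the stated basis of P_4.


exp(τθ) x^k = e^(kτ) x^k; with e^τ = 3 this sends x^k to 3^k x^k
x^3 ↦ 27 x^3
x^4 ↦ 81 x^4
applying this coordinatewise to f: exp(τθ) f = 162x^4 - 18x^3

g(x) = 162x^4 - 18x^3


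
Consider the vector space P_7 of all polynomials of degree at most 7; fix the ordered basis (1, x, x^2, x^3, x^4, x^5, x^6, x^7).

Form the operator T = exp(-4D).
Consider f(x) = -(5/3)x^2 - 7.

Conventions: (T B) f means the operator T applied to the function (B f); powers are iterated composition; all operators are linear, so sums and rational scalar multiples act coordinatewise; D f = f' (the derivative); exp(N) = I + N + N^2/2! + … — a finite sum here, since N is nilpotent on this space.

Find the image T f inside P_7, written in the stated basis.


the image equals g(x) = -(5/3)x^2 + (40/3)x - 101/3

order-1 term: (40/3)x
order-2 term: -80/3
the series for exp(-4D) f terminates at order 2
exp(-4D) f = -(5/3)x^2 + (40/3)x - 101/3


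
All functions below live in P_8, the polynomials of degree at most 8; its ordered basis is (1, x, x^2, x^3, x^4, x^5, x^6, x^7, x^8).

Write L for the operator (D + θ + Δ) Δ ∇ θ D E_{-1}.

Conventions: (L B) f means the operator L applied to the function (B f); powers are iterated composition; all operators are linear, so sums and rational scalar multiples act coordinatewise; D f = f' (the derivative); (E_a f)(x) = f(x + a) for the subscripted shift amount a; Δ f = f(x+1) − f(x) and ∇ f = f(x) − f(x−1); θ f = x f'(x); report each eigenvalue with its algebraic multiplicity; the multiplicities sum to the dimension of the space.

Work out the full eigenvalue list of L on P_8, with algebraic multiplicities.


image of 1: 0
image of x: 0
image of x^2: 0
image of x^3: 0
image of x^4: 72x + 144
image of x^5: 480x^2 + 600x - 480
image of x^6: 1800x^3 + 720x^2 - 2580x + 1920
image of x^7: 5040x^4 - 2520x^3 - 5040x^2 + 13020x - 5880
image of x^8: 11760x^5 - 16800x^4 + 5040x^3 + 40320x^2 - 46256x + 17920
the matrix is upper triangular; its diagonal is (0, 0, 0, 0, 0, 0, 0, 0, 0)
for a triangular matrix the eigenvalues are the diagonal entries, with algebraic multiplicity their repetition count

λ = 0 (multiplicity 9)


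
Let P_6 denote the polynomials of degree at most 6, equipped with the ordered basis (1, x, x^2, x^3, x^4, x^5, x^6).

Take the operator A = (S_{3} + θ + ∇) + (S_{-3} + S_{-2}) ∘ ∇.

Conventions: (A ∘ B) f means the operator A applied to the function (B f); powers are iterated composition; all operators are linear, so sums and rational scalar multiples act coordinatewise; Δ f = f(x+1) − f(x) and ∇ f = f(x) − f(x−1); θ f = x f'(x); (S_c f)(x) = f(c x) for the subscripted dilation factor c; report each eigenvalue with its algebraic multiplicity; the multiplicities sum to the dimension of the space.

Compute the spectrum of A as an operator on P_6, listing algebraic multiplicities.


λ = 1 (multiplicity 1), λ = 4 (multiplicity 1), λ = 11 (multiplicity 1), λ = 30 (multiplicity 1), λ = 85 (multiplicity 1), λ = 248 (multiplicity 1), λ = 735 (multiplicity 1)

image of 1: 1
image of x: 4x + 3
image of x^2: 11x^2 - 8x - 3
image of x^3: 30x^3 + 42x^2 + 12x + 3
image of x^4: 85x^4 - 136x^3 - 84x^2 - 16x - 3
image of x^5: 248x^5 + 490x^4 + 340x^3 + 140x^2 + 20x + 3
image of x^6: 735x^6 - 1644x^5 - 1470x^4 - 680x^3 - 210x^2 - 24x - 3
the matrix is upper triangular; its diagonal is (1, 4, 11, 30, 85, 248, 735)
for a triangular matrix the eigenvalues are the diagonal entries, with algebraic multiplicity their repetition count


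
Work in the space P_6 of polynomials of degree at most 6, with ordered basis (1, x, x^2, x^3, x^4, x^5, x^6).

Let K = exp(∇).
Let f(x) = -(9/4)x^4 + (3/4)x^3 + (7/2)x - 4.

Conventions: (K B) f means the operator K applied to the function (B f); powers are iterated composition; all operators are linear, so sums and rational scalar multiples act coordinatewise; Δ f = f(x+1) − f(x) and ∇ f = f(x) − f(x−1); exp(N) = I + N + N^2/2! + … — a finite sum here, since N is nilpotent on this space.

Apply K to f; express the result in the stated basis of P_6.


order-1 term: -9x^3 + (63/4)x^2 - (45/4)x + 13/2
order-2 term: -(27/2)x^2 + (117/4)x - 18
order-3 term: -9x + 57/4
order-4 term: -9/4
the series for exp(∇) f terminates at order 4
exp(∇) f = -(9/4)x^4 - (33/4)x^3 + (9/4)x^2 + (25/2)x - 7/2

the image equals g(x) = -(9/4)x^4 - (33/4)x^3 + (9/4)x^2 + (25/2)x - 7/2


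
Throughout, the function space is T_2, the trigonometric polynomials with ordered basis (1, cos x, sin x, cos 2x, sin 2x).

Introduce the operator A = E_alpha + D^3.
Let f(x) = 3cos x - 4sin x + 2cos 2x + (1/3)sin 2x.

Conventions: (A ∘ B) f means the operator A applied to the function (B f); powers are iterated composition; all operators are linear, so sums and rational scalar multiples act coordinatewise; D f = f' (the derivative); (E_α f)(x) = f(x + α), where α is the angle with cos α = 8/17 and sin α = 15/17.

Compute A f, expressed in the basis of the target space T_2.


g(x) = (32/17)cos x - (26/17)sin x - (3038/867)cos 2x + (12271/867)sin 2x

E_alpha f = -(36/17)cos x - (77/17)sin x - (242/289)cos 2x - (1601/867)sin 2x
D f = -4cos x - 3sin x + (2/3)cos 2x - 4sin 2x
D D f = -3cos x + 4sin x - 8cos 2x - (4/3)sin 2x
D D D f = 4cos x + 3sin x - (8/3)cos 2x + 16sin 2x
(E_alpha + D^3) f = (32/17)cos x - (26/17)sin x - (3038/867)cos 2x + (12271/867)sin 2x


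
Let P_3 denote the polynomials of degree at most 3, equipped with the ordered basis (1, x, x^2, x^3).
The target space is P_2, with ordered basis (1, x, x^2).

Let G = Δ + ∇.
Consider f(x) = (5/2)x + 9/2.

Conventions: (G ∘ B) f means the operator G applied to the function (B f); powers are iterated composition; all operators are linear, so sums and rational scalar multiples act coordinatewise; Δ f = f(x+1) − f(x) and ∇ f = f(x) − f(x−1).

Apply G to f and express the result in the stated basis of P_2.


Δ f = 5/2
∇ f = 5/2
(Δ + ∇) f = 5

the result is g(x) = 5


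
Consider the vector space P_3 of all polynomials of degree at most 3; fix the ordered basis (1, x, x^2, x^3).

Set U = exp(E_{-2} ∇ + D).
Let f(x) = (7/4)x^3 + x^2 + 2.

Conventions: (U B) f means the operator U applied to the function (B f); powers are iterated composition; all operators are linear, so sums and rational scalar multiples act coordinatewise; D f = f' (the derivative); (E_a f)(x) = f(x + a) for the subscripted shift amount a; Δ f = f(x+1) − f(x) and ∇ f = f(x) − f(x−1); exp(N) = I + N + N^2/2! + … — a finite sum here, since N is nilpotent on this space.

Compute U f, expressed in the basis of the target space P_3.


order-1 term: (21/2)x^2 - (89/4)x + 113/4
order-2 term: 21x - 97/2
order-3 term: 14
the series for exp(E_{-2} ∇ + D) f terminates at order 3
exp(E_{-2} ∇ + D) f = (7/4)x^3 + (23/2)x^2 - (5/4)x - 17/4

the result is g(x) = (7/4)x^3 + (23/2)x^2 - (5/4)x - 17/4


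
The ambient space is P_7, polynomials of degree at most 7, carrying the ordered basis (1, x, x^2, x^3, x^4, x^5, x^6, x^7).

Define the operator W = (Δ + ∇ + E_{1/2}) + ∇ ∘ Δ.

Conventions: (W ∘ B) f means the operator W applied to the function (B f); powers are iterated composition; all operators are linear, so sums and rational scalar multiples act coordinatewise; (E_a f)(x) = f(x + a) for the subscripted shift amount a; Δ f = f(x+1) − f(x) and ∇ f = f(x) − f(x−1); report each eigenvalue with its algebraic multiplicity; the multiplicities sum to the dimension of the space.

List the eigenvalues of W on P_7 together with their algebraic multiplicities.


λ = 1 (multiplicity 8)

image of 1: 1
image of x: x + 5/2
image of x^2: x^2 + 5x + 9/4
image of x^3: x^3 + (15/2)x^2 + (27/4)x + 17/8
image of x^4: x^4 + 10x^3 + (27/2)x^2 + (17/2)x + 33/16
image of x^5: x^5 + (25/2)x^4 + (45/2)x^3 + (85/4)x^2 + (165/16)x + 65/32
image of x^6: x^6 + 15x^5 + (135/4)x^4 + (85/2)x^3 + (495/16)x^2 + (195/16)x + 129/64
image of x^7: x^7 + (35/2)x^6 + (189/4)x^5 + (595/8)x^4 + (1155/16)x^3 + (1365/32)x^2 + (903/64)x + 257/128
the matrix is upper triangular; its diagonal is (1, 1, 1, 1, 1, 1, 1, 1)
for a triangular matrix the eigenvalues are the diagonal entries, with algebraic multiplicity their repetition count


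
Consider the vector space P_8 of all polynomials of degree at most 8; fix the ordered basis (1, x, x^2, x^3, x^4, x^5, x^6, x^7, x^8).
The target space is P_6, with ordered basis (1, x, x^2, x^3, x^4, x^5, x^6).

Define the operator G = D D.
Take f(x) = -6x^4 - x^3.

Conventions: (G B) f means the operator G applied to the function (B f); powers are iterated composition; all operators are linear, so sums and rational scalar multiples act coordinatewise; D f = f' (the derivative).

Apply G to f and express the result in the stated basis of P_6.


D f = -24x^3 - 3x^2
D D f = -72x^2 - 6x

g(x) = -72x^2 - 6x


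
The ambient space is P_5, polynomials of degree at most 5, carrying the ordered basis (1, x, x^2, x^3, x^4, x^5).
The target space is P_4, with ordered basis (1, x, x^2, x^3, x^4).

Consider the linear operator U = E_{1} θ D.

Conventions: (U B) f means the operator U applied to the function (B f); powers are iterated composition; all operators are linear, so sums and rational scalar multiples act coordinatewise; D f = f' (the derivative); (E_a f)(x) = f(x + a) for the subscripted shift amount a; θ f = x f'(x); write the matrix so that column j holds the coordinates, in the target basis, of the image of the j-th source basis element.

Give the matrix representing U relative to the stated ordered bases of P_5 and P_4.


image of 1: 0
image of x: 0
image of x^2: 2x + 2
image of x^3: 6x^2 + 12x + 6
image of x^4: 12x^3 + 36x^2 + 36x + 12
image of x^5: 20x^4 + 80x^3 + 120x^2 + 80x + 20
each image's coordinates form column j of the matrix

the matrix is [[0, 0, 2, 6, 12, 20]; [0, 0, 2, 12, 36, 80]; [0, 0, 0, 6, 36, 120]; [0, 0, 0, 0, 12, 80]; [0, 0, 0, 0, 0, 20]] (rows listed top to bottom)


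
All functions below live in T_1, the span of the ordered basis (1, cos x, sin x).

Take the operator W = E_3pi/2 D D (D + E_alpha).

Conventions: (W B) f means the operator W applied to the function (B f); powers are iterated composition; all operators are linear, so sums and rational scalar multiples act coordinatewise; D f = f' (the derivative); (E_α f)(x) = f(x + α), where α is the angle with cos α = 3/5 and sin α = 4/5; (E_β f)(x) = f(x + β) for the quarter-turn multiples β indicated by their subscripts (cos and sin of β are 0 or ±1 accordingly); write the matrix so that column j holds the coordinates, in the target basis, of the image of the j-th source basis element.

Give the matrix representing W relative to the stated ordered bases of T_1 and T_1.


image of 1: 0
image of cos x: -(9/5)cos x - (3/5)sin x
image of sin x: (3/5)cos x - (9/5)sin x
each image's coordinates form column j of the matrix

the matrix is [[0, 0, 0]; [0, -9/5, 3/5]; [0, -3/5, -9/5]] (rows listed top to bottom)


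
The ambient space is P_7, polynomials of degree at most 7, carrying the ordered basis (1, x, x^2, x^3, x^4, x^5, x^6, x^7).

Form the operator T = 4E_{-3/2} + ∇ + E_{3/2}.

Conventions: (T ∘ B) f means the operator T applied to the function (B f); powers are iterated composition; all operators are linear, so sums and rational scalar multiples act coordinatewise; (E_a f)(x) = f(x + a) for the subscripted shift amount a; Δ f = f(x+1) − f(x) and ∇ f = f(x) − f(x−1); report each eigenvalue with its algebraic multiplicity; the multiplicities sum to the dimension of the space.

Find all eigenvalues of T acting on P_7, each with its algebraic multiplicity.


λ = 5 (multiplicity 8)

image of 1: 5
image of x: 5x - 7/2
image of x^2: 5x^2 - 7x + 41/4
image of x^3: 5x^3 - (21/2)x^2 + (123/4)x - 73/8
image of x^4: 5x^4 - 14x^3 + (123/2)x^2 - (73/2)x + 389/16
image of x^5: 5x^5 - (35/2)x^4 + (205/2)x^3 - (365/4)x^2 + (1945/16)x - 697/32
image of x^6: 5x^6 - 21x^5 + (615/4)x^4 - (365/2)x^3 + (5835/16)x^2 - (2091/16)x + 3581/64
image of x^7: 5x^7 - (49/2)x^6 + (861/4)x^5 - (2555/8)x^4 + (13615/16)x^3 - (14637/32)x^2 + (25067/64)x - 6433/128
the matrix is upper triangular; its diagonal is (5, 5, 5, 5, 5, 5, 5, 5)
for a triangular matrix the eigenvalues are the diagonal entries, with algebraic multiplicity their repetition count


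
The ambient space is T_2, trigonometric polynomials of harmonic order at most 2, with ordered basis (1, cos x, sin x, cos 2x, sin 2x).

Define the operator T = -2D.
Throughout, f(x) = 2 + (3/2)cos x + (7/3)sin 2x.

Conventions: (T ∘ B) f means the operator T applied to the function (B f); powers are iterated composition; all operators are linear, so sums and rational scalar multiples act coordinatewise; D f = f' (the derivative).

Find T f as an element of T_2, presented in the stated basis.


D f = -(3/2)sin x + (14/3)cos 2x
(-2D) f = 3sin x - (28/3)cos 2x

the image equals g(x) = 3sin x - (28/3)cos 2x


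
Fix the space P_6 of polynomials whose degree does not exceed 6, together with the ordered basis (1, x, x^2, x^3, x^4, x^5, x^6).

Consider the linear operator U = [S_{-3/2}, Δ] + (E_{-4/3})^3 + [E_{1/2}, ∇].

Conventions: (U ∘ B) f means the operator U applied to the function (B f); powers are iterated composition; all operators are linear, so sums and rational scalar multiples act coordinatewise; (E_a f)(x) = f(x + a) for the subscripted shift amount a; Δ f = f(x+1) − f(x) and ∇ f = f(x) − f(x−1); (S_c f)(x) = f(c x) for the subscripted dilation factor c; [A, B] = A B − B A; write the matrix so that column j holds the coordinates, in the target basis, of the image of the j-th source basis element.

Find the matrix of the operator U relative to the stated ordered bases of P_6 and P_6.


the matrix is [[1, -3/2, 59/4, -477/8, 4031/16, -32493/32, 261479/64]; [0, 1, -31/2, 429/8, -1129/4, 41935/32, -199083/32]; [0, 0, 1, 39/8, 633/8, -8665/16, 236985/64]; [0, 0, 0, 1, -199/4, 3235/16, -25205/16]; [0, 0, 0, 0, 1, 1385/32, 9285/64]; [0, 0, 0, 0, 0, 1, -4413/32]; [0, 0, 0, 0, 0, 0, 1]] (rows listed top to bottom)

image of 1: 1
image of x: x - 3/2
image of x^2: x^2 - (31/2)x + 59/4
image of x^3: x^3 + (39/8)x^2 + (429/8)x - 477/8
image of x^4: x^4 - (199/4)x^3 + (633/8)x^2 - (1129/4)x + 4031/16
image of x^5: x^5 + (1385/32)x^4 + (3235/16)x^3 - (8665/16)x^2 + (41935/32)x - 32493/32
image of x^6: x^6 - (4413/32)x^5 + (9285/64)x^4 - (25205/16)x^3 + (236985/64)x^2 - (199083/32)x + 261479/64
each image's coordinates form column j of the matrix


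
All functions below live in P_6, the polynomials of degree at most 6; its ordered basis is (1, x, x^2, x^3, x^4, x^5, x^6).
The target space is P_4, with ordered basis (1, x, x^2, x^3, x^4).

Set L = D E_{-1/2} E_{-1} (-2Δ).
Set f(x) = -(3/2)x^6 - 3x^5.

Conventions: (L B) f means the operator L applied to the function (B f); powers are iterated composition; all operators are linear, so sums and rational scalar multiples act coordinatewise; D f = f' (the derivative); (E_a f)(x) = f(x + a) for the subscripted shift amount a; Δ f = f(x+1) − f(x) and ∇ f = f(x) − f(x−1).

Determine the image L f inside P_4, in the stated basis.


Δ f = -9x^5 - (75/2)x^4 - 60x^3 - (105/2)x^2 - 24x - 9/2
(-2Δ) f = 18x^5 + 75x^4 + 120x^3 + 105x^2 + 48x + 9
E_{-1} (-2Δ) f = 18x^5 - 15x^4 + 15x^2 - 12x + 3
E_{-1/2} E_{-1} (-2Δ) f = 18x^5 - 60x^4 + 75x^3 - 30x^2 - (111/8)x + 45/4
D E_{-1/2} E_{-1} (-2Δ) f = 90x^4 - 240x^3 + 225x^2 - 60x - 111/8

the image equals g(x) = 90x^4 - 240x^3 + 225x^2 - 60x - 111/8


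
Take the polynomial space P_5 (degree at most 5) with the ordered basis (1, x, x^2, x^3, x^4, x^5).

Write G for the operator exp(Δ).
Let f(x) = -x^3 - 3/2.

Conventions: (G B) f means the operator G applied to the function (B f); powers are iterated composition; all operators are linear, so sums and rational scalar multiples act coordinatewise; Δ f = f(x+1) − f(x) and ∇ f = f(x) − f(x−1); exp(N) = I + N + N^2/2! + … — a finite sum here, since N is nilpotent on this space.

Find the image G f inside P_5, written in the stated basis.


the result is g(x) = -x^3 - 3x^2 - 6x - 13/2

order-1 term: -3x^2 - 3x - 1
order-2 term: -3x - 3
order-3 term: -1
the series for exp(Δ) f terminates at order 3
exp(Δ) f = -x^3 - 3x^2 - 6x - 13/2


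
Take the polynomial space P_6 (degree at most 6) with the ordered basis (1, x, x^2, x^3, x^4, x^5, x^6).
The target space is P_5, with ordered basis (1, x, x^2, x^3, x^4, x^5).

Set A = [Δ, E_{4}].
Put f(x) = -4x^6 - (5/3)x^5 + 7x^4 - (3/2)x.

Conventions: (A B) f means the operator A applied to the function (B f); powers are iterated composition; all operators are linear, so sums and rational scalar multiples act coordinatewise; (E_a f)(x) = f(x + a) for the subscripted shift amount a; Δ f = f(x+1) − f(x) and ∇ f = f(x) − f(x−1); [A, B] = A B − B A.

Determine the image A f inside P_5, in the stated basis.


E_{4} f = -4x^6 - (293/3)x^5 - (2959/3)x^4 - (15824/3)x^3 - (47264/3)x^2 - (149513/6)x - 48914/3
Δ E_{4} f = -24x^5 - (1645/3)x^4 - 5002x^3 - (68336/3)x^2 - 51791x - 282217/6
Δ f = -24x^5 - (205/3)x^4 - (206/3)x^3 - (104/3)x^2 - (13/3)x - 1/6
E_{4} Δ f = -24x^5 - (1645/3)x^4 - 5002x^3 - (68336/3)x^2 - 51791x - 282217/6
[Δ, E_{4}] f = 0

the image equals g(x) = 0


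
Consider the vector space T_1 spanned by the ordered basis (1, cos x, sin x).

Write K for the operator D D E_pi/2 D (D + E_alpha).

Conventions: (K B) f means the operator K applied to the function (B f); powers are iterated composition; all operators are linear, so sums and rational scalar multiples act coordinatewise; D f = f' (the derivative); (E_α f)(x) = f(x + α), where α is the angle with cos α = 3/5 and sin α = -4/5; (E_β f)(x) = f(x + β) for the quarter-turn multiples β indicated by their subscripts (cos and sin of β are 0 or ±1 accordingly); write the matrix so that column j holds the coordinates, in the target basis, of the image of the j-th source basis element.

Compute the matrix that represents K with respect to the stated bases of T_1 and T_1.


the matrix is [[0, 0, 0]; [0, 3/5, 1/5]; [0, -1/5, 3/5]] (rows listed top to bottom)

image of 1: 0
image of cos x: (3/5)cos x - (1/5)sin x
image of sin x: (1/5)cos x + (3/5)sin x
each image's coordinates form column j of the matrix


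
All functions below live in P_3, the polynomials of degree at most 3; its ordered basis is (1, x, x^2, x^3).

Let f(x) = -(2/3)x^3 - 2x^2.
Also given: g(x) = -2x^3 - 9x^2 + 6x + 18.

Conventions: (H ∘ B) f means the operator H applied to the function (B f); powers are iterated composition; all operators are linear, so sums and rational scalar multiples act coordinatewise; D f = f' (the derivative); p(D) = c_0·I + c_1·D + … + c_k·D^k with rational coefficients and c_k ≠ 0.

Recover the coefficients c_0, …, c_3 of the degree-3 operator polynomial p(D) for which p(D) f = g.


D^0 f = -(2/3)x^3 - 2x^2
D^1 f = -2x^2 - 4x
D^2 f = -4x - 4
D^3 f = -4
matching coefficients of g against c_0 f + c_1 Df + … from the top degree down determines the c_i
solution: c_0 = 3, c_1 = 3/2, c_2 = -3, c_3 = -3/2

c_0 = 3, c_1 = 3/2, c_2 = -3, c_3 = -3/2


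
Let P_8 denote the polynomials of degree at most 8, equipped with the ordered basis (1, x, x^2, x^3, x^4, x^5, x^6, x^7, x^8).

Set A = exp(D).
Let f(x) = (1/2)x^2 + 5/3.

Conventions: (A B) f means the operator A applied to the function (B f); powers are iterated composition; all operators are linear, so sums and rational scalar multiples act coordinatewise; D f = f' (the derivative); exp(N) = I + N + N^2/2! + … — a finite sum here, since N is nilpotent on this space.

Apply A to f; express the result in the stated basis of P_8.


the result is g(x) = (1/2)x^2 + x + 13/6

order-1 term: x
order-2 term: 1/2
the series for exp(D) f terminates at order 2
exp(D) f = (1/2)x^2 + x + 13/6


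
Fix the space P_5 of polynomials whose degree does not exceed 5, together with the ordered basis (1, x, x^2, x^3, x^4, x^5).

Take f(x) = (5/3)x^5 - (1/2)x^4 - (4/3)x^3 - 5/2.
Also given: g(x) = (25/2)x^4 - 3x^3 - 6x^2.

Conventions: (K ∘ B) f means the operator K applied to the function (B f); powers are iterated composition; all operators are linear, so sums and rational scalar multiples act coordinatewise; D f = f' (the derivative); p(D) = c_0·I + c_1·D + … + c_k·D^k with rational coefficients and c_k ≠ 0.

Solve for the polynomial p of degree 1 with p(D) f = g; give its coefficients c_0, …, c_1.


D^0 f = (5/3)x^5 - (1/2)x^4 - (4/3)x^3 - 5/2
D^1 f = (25/3)x^4 - 2x^3 - 4x^2
matching coefficients of g against c_0 f + c_1 Df + … from the top degree down determines the c_i
solution: c_0 = 0, c_1 = 3/2

p(D) = (3/2)·D, i.e. c_0 = 0, c_1 = 3/2


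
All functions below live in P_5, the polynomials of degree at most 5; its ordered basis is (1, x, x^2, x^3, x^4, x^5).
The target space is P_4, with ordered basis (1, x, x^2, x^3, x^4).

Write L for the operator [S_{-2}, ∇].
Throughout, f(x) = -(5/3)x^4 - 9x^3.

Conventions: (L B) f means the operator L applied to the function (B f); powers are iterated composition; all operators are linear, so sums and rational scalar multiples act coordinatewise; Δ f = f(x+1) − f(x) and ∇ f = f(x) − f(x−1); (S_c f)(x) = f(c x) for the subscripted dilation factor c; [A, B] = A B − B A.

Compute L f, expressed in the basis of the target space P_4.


∇ f = -(20/3)x^3 - 17x^2 + (61/3)x - 22/3
S_{-2} ∇ f = (160/3)x^3 - 68x^2 - (122/3)x - 22/3
S_{-2} f = -(80/3)x^4 + 72x^3
∇ S_{-2} f = -(320/3)x^3 + 376x^2 - (968/3)x + 296/3
[S_{-2}, ∇] f = 160x^3 - 444x^2 + 282x - 106

g(x) = 160x^3 - 444x^2 + 282x - 106


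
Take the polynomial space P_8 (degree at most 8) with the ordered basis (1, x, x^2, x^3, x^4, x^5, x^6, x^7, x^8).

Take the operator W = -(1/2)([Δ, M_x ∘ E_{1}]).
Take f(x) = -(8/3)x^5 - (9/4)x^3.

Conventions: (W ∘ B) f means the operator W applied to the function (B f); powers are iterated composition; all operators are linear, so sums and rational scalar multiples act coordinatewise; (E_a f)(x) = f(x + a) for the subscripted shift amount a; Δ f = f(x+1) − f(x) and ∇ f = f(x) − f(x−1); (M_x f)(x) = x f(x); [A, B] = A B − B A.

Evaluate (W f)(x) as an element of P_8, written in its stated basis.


the image equals g(x) = (4/3)x^5 + (40/3)x^4 + (1307/24)x^3 + (1361/12)x^2 + (721/6)x + 155/3

E_{1} f = -(8/3)x^5 - (40/3)x^4 - (347/12)x^3 - (401/12)x^2 - (241/12)x - 59/12
M_x E_{1} f = -(8/3)x^6 - (40/3)x^5 - (347/12)x^4 - (401/12)x^3 - (241/12)x^2 - (59/12)x
Δ (M_x ∘ E_{1}) f = -16x^5 - (320/3)x^4 - (907/3)x^3 - (5365/12)x^2 - (1355/4)x - 310/3
Δ f = -(40/3)x^4 - (80/3)x^3 - (401/12)x^2 - (241/12)x - 59/12
E_{1} Δ f = -(40/3)x^4 - 80x^3 - (2321/12)x^2 - (881/4)x - 1181/12
M_x E_{1} Δ f = -(40/3)x^5 - 80x^4 - (2321/12)x^3 - (881/4)x^2 - (1181/12)x
[Δ, M_x ∘ E_{1}] f = -(8/3)x^5 - (80/3)x^4 - (1307/12)x^3 - (1361/6)x^2 - (721/3)x - 310/3
(-(1/2)([Δ, M_x ∘ E_{1}])) f = (4/3)x^5 + (40/3)x^4 + (1307/24)x^3 + (1361/12)x^2 + (721/6)x + 155/3


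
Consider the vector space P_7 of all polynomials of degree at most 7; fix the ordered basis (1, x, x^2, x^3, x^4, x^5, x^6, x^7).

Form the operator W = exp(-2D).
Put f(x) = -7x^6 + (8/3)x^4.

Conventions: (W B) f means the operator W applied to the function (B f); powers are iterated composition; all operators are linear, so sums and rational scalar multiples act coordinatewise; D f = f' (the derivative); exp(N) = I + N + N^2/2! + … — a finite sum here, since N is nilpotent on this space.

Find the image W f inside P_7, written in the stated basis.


order-1 term: 84x^5 - (64/3)x^3
order-2 term: -420x^4 + 64x^2
order-3 term: 1120x^3 - (256/3)x
order-4 term: -1680x^2 + 128/3
order-5 term: 1344x
order-6 term: -448
the series for exp(-2D) f terminates at order 6
exp(-2D) f = -7x^6 + 84x^5 - (1252/3)x^4 + (3296/3)x^3 - 1616x^2 + (3776/3)x - 1216/3

g(x) = -7x^6 + 84x^5 - (1252/3)x^4 + (3296/3)x^3 - 1616x^2 + (3776/3)x - 1216/3


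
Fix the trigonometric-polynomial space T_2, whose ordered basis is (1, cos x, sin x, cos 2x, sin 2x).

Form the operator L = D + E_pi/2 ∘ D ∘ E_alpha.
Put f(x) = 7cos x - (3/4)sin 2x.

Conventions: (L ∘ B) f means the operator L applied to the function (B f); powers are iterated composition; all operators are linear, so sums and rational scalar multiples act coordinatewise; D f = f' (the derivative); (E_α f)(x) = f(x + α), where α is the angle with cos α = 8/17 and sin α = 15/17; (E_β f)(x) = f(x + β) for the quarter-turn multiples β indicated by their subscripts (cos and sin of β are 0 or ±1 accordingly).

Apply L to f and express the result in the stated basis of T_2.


g(x) = -(56/17)cos x - (14/17)sin x - (675/289)cos 2x - (360/289)sin 2x

D f = -7sin x - (3/2)cos 2x
E_alpha f = (56/17)cos x - (105/17)sin x - (180/289)cos 2x + (483/1156)sin 2x
D E_alpha f = -(105/17)cos x - (56/17)sin x + (483/578)cos 2x + (360/289)sin 2x
E_pi/2 D E_alpha f = -(56/17)cos x + (105/17)sin x - (483/578)cos 2x - (360/289)sin 2x
(D + E_pi/2 ∘ D ∘ E_alpha) f = -(56/17)cos x - (14/17)sin x - (675/289)cos 2x - (360/289)sin 2x
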